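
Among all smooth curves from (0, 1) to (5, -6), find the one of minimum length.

Arc-length functional: J[y] = ∫ sqrt(1 + (y')^2) dx.
Lagrangian L = sqrt(1 + (y')^2) has no explicit y dependence, so ∂L/∂y = 0 and the Euler-Lagrange equation gives
    d/dx( y' / sqrt(1 + (y')^2) ) = 0  ⇒  y' / sqrt(1 + (y')^2) = const.
Hence y' is constant, so y(x) is affine.
Fitting the endpoints (0, 1) and (5, -6):
    slope m = ((-6) − 1) / (5 − 0) = -7/5,
    intercept c = 1 − m·0 = 1.
Extremal: y(x) = (-7/5) x + 1.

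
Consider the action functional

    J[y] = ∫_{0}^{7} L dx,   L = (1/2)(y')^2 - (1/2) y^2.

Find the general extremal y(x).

The Lagrangian is L = (1/2)(y')^2 - (1/2) y^2.
∂L/∂y = -y.
∂L/∂y' = y'.
The Euler-Lagrange equation d/dx(∂L/∂y') − ∂L/∂y = 0 becomes:
    y'' + y = 0
General solution: y(x) = A sin(x) + B cos(x), where A and B are arbitrary constants fixed by the endpoint conditions.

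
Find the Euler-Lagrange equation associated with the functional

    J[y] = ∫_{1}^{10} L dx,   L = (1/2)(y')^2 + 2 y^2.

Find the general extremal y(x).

The Lagrangian is L = (1/2)(y')^2 + 2 y^2.
∂L/∂y = 4y.
∂L/∂y' = y'.
The Euler-Lagrange equation d/dx(∂L/∂y') − ∂L/∂y = 0 becomes:
    y'' - 4 y = 0
General solution: y(x) = A e^(2x) + B e^(-2x), where A and B are arbitrary constants fixed by the endpoint conditions.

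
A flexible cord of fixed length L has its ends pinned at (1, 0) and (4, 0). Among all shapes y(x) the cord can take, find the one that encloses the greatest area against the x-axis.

Set up the augmented Lagrangian using a multiplier λ for the length constraint:
    F(y, y') = y − λ sqrt(1 + y'^2).
F has no explicit x dependence, so the Beltrami identity yields a first integral
    F − y' ∂F/∂y' = C.
Compute ∂F/∂y' = −λ y' / sqrt(1 + y'^2). Then
    y − λ sqrt(1 + y'^2) + λ y'^2 / sqrt(1 + y'^2) = C
    ⇒  y − λ / sqrt(1 + y'^2) = C.
Solving for y' and integrating gives
    (x − a)^2 + (y − b)^2 = λ^2,
a circular arc of radius λ. The constants a, b are determined by the endpoint conditions y(1) = y(4) = 0, and λ is fixed implicitly by the length constraint
    ∫_{1}^{4} sqrt(1 + y'^2) dx = L.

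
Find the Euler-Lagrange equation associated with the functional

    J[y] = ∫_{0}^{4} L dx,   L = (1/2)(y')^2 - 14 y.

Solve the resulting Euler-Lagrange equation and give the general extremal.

The Lagrangian is L = (1/2)(y')^2 - 14 y.
∂L/∂y = -14.
∂L/∂y' = y'.
The Euler-Lagrange equation d/dx(∂L/∂y') − ∂L/∂y = 0 becomes:
    y'' + 14 = 0
General solution: y(x) = -7 x^2 + A x + B, where A and B are arbitrary constants fixed by the endpoint conditions.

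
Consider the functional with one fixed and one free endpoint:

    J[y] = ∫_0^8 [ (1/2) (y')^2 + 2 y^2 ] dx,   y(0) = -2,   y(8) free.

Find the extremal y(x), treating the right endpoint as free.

The Lagrangian L = (1/2) (y')^2 + 2 y^2 gives
    ∂L/∂y = 4 y,   ∂L/∂y' = y'.
Euler-Lagrange: y'' − 4 y = 0.
With k = 2, the general solution is
    y(x) = A cosh(2 x) + B sinh(2 x).
Fixed left endpoint y(0) = -2 ⇒ A = -2.
The right endpoint x = 8 is free, so the natural (transversality) condition is ∂L/∂y' |_{x=8} = 0, i.e. y'(8) = 0.
Compute y'(x) = A k sinh(k x) + B k cosh(k x), so
    y'(8) = A k sinh(k·8) + B k cosh(k·8) = 0
    ⇒ B = −A tanh(k·8) = 2 tanh(2·8).
Therefore the extremal is
    y(x) = −2 cosh(2 x) + 2 tanh(2·8) sinh(2 x).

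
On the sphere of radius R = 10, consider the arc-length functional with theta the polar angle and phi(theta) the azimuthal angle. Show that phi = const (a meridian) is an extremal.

On the sphere of radius R = 10 with spherical coordinates (θ, φ), the induced metric is
    ds^2 = 100(dθ^2 + sin^2(θ) dφ^2).
Using θ as the parameter, the arc-length functional becomes
    J[φ] = ∫ 10 sqrt(1 + sin^2(θ) (dφ/dθ)^2) dθ.
So L = 10 sqrt(1 + sin^2(θ) φ'^2). Compute
    ∂L/∂φ = 0  (L has no explicit φ dependence),
    ∂L/∂φ' = 10 sin^2(θ) φ' / sqrt(1 + sin^2(θ) φ'^2).
For the candidate φ(θ) = c (constant), φ' = 0, so ∂L/∂φ' evaluated along the candidate vanishes, and ∂L/∂φ is identically zero. Hence
    d/dθ(∂L/∂φ') − ∂L/∂φ = 0
is satisfied. Therefore meridians φ = const are extremals of arc length — they are geodesics on the sphere.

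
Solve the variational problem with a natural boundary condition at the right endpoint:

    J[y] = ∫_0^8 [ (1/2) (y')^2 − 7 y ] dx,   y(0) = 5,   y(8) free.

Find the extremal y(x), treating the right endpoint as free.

The Lagrangian L = (1/2) (y')^2 − 7 y gives
    ∂L/∂y = −7,   ∂L/∂y' = y'.
Euler-Lagrange: d/dx(y') − (−7) = 0, i.e. y'' + 7 = 0, so
    y(x) = −(7/2) x^2 + C1 x + C2.
Fixed left endpoint y(0) = 5 ⇒ C2 = 5.
The right endpoint x = 8 is free, so the natural (transversality) condition is ∂L/∂y' |_{x=8} = 0, i.e. y'(8) = 0.
Compute y'(x) = −7 x + C1, so y'(8) = −56 + C1 = 0 ⇒ C1 = 56.
Therefore the extremal is
    y(x) = −(7/2) x^2 + 56 x + 5.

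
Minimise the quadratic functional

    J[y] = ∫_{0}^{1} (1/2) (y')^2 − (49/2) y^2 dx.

The Lagrangian is L = (1/2) (y')^2 − (49/2) y^2.
Compute ∂L/∂y = -49y, ∂L/∂y' = y'.
The Euler-Lagrange equation d/dx(∂L/∂y') − ∂L/∂y = 0 reduces to
    y'' + 49 y = 0.
Its general solution is
    y(x) = A sin(7x) + B cos(7x),
with A, B fixed by the endpoint conditions.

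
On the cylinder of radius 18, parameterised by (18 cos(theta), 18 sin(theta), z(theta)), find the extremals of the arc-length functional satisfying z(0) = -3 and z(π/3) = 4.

Parameterise the cylinder of radius R = 18 as
    r(θ) = (18 cos θ, 18 sin θ, z(θ)).
The arc-length element is
    ds = sqrt(324 + (dz/dθ)^2) dθ,
so the Lagrangian is L = sqrt(324 + z'^2).
L depends on z' only, not on z or θ, so ∂L/∂z = 0 and
    ∂L/∂z' = z' / sqrt(324 + z'^2).
The Euler-Lagrange equation gives
    d/dθ( z' / sqrt(324 + z'^2) ) = 0,
so z' is constant. Integrating once:
    z(θ) = a θ + b,
a helix on the cylinder (a straight line when the cylinder is unrolled). The constants a, b are determined by the endpoint conditions.
With endpoint conditions z(0) = -3 and z(π/3) = 4: from z(0) = b we get b = -3, and a·π/3 + -3 = 4 gives a = 21/π, so
    z(θ) = (21/π) θ − 3.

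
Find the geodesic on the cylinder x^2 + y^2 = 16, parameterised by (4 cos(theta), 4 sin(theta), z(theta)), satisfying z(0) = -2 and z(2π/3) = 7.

Parameterise the cylinder of radius R = 4 as
    r(θ) = (4 cos θ, 4 sin θ, z(θ)).
The arc-length element is
    ds = sqrt(16 + (dz/dθ)^2) dθ,
so the Lagrangian is L = sqrt(16 + z'^2).
L depends on z' only, not on z or θ, so ∂L/∂z = 0 and
    ∂L/∂z' = z' / sqrt(16 + z'^2).
The Euler-Lagrange equation gives
    d/dθ( z' / sqrt(16 + z'^2) ) = 0,
so z' is constant. Integrating once:
    z(θ) = a θ + b,
a helix on the cylinder (a straight line when the cylinder is unrolled). The constants a, b are determined by the endpoint conditions.
With endpoint conditions z(0) = -2 and z(2π/3) = 7: from z(0) = b we get b = -2, and a·2π/3 + -2 = 7 gives a = 27/(2π), so
    z(θ) = (27/(2π)) θ − 2.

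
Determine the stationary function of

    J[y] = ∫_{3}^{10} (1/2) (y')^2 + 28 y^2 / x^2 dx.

The Lagrangian is L = (1/2) (y')^2 + 28 y^2 / x^2.
Compute ∂L/∂y = 56y/x^2, ∂L/∂y' = y'.
The Euler-Lagrange equation d/dx(∂L/∂y') − ∂L/∂y = 0 reduces to
    y'' − 56/x^2 · y = 0  (x > 0).
Its general solution is
    y(x) = A x^8 + B x^(-7),
with A, B fixed by the endpoint conditions.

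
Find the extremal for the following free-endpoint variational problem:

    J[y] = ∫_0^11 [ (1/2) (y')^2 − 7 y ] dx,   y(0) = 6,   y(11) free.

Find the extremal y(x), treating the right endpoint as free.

The Lagrangian L = (1/2) (y')^2 − 7 y gives
    ∂L/∂y = −7,   ∂L/∂y' = y'.
Euler-Lagrange: d/dx(y') − (−7) = 0, i.e. y'' + 7 = 0, so
    y(x) = −(7/2) x^2 + C1 x + C2.
Fixed left endpoint y(0) = 6 ⇒ C2 = 6.
The right endpoint x = 11 is free, so the natural (transversality) condition is ∂L/∂y' |_{x=11} = 0, i.e. y'(11) = 0.
Compute y'(x) = −7 x + C1, so y'(11) = −77 + C1 = 0 ⇒ C1 = 77.
Therefore the extremal is
    y(x) = −(7/2) x^2 + 77 x + 6.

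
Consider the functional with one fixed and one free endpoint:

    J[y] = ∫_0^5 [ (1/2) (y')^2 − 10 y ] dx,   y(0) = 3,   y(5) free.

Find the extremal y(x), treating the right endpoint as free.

The Lagrangian L = (1/2) (y')^2 − 10 y gives
    ∂L/∂y = −10,   ∂L/∂y' = y'.
Euler-Lagrange: d/dx(y') − (−10) = 0, i.e. y'' + 10 = 0, so
    y(x) = −(10/2) x^2 + C1 x + C2.
Fixed left endpoint y(0) = 3 ⇒ C2 = 3.
The right endpoint x = 5 is free, so the natural (transversality) condition is ∂L/∂y' |_{x=5} = 0, i.e. y'(5) = 0.
Compute y'(x) = −10 x + C1, so y'(5) = −50 + C1 = 0 ⇒ C1 = 50.
Therefore the extremal is
    y(x) = −5 x^2 + 50 x + 3.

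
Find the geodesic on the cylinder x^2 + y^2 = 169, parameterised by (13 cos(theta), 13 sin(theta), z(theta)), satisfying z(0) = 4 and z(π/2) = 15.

Parameterise the cylinder of radius R = 13 as
    r(θ) = (13 cos θ, 13 sin θ, z(θ)).
The arc-length element is
    ds = sqrt(169 + (dz/dθ)^2) dθ,
so the Lagrangian is L = sqrt(169 + z'^2).
L depends on z' only, not on z or θ, so ∂L/∂z = 0 and
    ∂L/∂z' = z' / sqrt(169 + z'^2).
The Euler-Lagrange equation gives
    d/dθ( z' / sqrt(169 + z'^2) ) = 0,
so z' is constant. Integrating once:
    z(θ) = a θ + b,
a helix on the cylinder (a straight line when the cylinder is unrolled). The constants a, b are determined by the endpoint conditions.
With endpoint conditions z(0) = 4 and z(π/2) = 15: from z(0) = b we get b = 4, and a·π/2 + 4 = 15 gives a = 22/π, so
    z(θ) = (22/π) θ + 4.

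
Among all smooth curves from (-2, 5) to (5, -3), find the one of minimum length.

Arc-length functional: J[y] = ∫ sqrt(1 + (y')^2) dx.
Lagrangian L = sqrt(1 + (y')^2) has no explicit y dependence, so ∂L/∂y = 0 and the Euler-Lagrange equation gives
    d/dx( y' / sqrt(1 + (y')^2) ) = 0  ⇒  y' / sqrt(1 + (y')^2) = const.
Hence y' is constant, so y(x) is affine.
Fitting the endpoints (-2, 5) and (5, -3):
    slope m = ((-3) − 5) / (5 − (-2)) = -8/7,
    intercept c = 5 − m·(-2) = 19/7.
Extremal: y(x) = (-8/7) x + 19/7.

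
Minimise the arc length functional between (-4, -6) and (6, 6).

Arc-length functional: J[y] = ∫ sqrt(1 + (y')^2) dx.
Lagrangian L = sqrt(1 + (y')^2) has no explicit y dependence, so ∂L/∂y = 0 and the Euler-Lagrange equation gives
    d/dx( y' / sqrt(1 + (y')^2) ) = 0  ⇒  y' / sqrt(1 + (y')^2) = const.
Hence y' is constant, so y(x) is affine.
Fitting the endpoints (-4, -6) and (6, 6):
    slope m = (6 − (-6)) / (6 − (-4)) = 6/5,
    intercept c = (-6) − m·(-4) = -6/5.
Extremal: y(x) = (6/5) x - 6/5.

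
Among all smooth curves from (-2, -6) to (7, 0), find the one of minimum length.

Arc-length functional: J[y] = ∫ sqrt(1 + (y')^2) dx.
Lagrangian L = sqrt(1 + (y')^2) has no explicit y dependence, so ∂L/∂y = 0 and the Euler-Lagrange equation gives
    d/dx( y' / sqrt(1 + (y')^2) ) = 0  ⇒  y' / sqrt(1 + (y')^2) = const.
Hence y' is constant, so y(x) is affine.
Fitting the endpoints (-2, -6) and (7, 0):
    slope m = (0 − (-6)) / (7 − (-2)) = 2/3,
    intercept c = (-6) − m·(-2) = -14/3.
Extremal: y(x) = (2/3) x - 14/3.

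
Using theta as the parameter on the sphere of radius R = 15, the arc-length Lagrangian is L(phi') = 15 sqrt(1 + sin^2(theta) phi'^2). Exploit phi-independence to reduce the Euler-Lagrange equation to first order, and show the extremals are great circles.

On the sphere of radius R = 15 with spherical coordinates (θ, φ), the induced metric is
    ds^2 = 225(dθ^2 + sin^2(θ) dφ^2).
Parameterise by θ; the arc-length functional is
    J[φ] = ∫ 15 sqrt(1 + sin^2(θ) (dφ/dθ)^2) dθ,
so L = 15 sqrt(1 + sin^2(θ) φ'^2). Compute
    ∂L/∂φ = 0  (L has no explicit φ dependence),
    ∂L/∂φ' = 15 sin^2(θ) φ' / sqrt(1 + sin^2(θ) φ'^2).
Since ∂L/∂φ = 0, the Euler-Lagrange equation
    d/dθ(∂L/∂φ') − ∂L/∂φ = 0
reduces to d/dθ(∂L/∂φ') = 0, i.e. the momentum conjugate to φ is conserved:
    15 sin^2(θ) φ' / sqrt(1 + sin^2(θ) φ'^2) = C.
The overall factor of 15 is constant, so dividing through gives Clairaut's relation sin^2(θ) φ' / sqrt(1 + sin^2(θ) φ'^2) = C' (with C' = C/15). Solving for φ' and integrating gives the great-circle family
    cot(θ) = A cos(φ − φ_0),
i.e. the intersection of the sphere with a plane through the origin. The two constants A and φ_0 (equivalently C and one phase) are fixed by the two endpoint conditions.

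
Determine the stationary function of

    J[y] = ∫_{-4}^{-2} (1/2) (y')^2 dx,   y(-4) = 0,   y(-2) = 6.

The Lagrangian is L = (1/2) (y')^2.
Compute ∂L/∂y = 0, ∂L/∂y' = y'.
The Euler-Lagrange equation d/dx(∂L/∂y') − ∂L/∂y = 0 reduces to
    y'' = 0.
Its general solution is
    y(x) = A x + B,
with A, B fixed by the endpoint conditions.
Applying the endpoint conditions y(-4) = 0 and y(-2) = 6: solve A·-4 + B = 0 and A·-2 + B = 6. Subtracting gives A(-2 − -4) = 6 − 0, so A = 3, and B = 0 − A·-4 = 12. Therefore
    y(x) = 3 x + 12.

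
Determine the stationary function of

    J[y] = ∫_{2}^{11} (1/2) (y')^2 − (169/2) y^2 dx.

The Lagrangian is L = (1/2) (y')^2 − (169/2) y^2.
Compute ∂L/∂y = -169y, ∂L/∂y' = y'.
The Euler-Lagrange equation d/dx(∂L/∂y') − ∂L/∂y = 0 reduces to
    y'' + 169 y = 0.
Its general solution is
    y(x) = A sin(13x) + B cos(13x),
with A, B fixed by the endpoint conditions.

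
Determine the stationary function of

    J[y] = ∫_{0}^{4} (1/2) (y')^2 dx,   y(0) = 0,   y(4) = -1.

The Lagrangian is L = (1/2) (y')^2.
Compute ∂L/∂y = 0, ∂L/∂y' = y'.
The Euler-Lagrange equation d/dx(∂L/∂y') − ∂L/∂y = 0 reduces to
    y'' = 0.
Its general solution is
    y(x) = A x + B,
with A, B fixed by the endpoint conditions.
Applying the endpoint conditions y(0) = 0 and y(4) = -1: solve A·0 + B = 0 and A·4 + B = -1. Subtracting gives A(4 − 0) = -1 − 0, so A = -1/4, and B = 0 − A·0 = 0. Therefore
    y(x) = (-1/4) x.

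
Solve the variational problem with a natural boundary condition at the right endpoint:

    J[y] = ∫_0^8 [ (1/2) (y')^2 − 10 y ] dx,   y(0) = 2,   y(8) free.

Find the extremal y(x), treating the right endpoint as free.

The Lagrangian L = (1/2) (y')^2 − 10 y gives
    ∂L/∂y = −10,   ∂L/∂y' = y'.
Euler-Lagrange: d/dx(y') − (−10) = 0, i.e. y'' + 10 = 0, so
    y(x) = −(10/2) x^2 + C1 x + C2.
Fixed left endpoint y(0) = 2 ⇒ C2 = 2.
The right endpoint x = 8 is free, so the natural (transversality) condition is ∂L/∂y' |_{x=8} = 0, i.e. y'(8) = 0.
Compute y'(x) = −10 x + C1, so y'(8) = −80 + C1 = 0 ⇒ C1 = 80.
Therefore the extremal is
    y(x) = −5 x^2 + 80 x + 2.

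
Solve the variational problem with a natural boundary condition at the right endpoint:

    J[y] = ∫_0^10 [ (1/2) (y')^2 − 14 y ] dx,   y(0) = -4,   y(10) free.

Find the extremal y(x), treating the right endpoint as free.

The Lagrangian L = (1/2) (y')^2 − 14 y gives
    ∂L/∂y = −14,   ∂L/∂y' = y'.
Euler-Lagrange: d/dx(y') − (−14) = 0, i.e. y'' + 14 = 0, so
    y(x) = −(14/2) x^2 + C1 x + C2.
Fixed left endpoint y(0) = -4 ⇒ C2 = -4.
The right endpoint x = 10 is free, so the natural (transversality) condition is ∂L/∂y' |_{x=10} = 0, i.e. y'(10) = 0.
Compute y'(x) = −14 x + C1, so y'(10) = −140 + C1 = 0 ⇒ C1 = 140.
Therefore the extremal is
    y(x) = −7 x^2 + 140 x − 4.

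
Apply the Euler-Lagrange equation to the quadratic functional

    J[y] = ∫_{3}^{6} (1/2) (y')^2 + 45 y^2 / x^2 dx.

The Lagrangian is L = (1/2) (y')^2 + 45 y^2 / x^2.
Compute ∂L/∂y = 90y/x^2, ∂L/∂y' = y'.
The Euler-Lagrange equation d/dx(∂L/∂y') − ∂L/∂y = 0 reduces to
    y'' − 90/x^2 · y = 0  (x > 0).
Its general solution is
    y(x) = A x^10 + B x^(-9),
with A, B fixed by the endpoint conditions.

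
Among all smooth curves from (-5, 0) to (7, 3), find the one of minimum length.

Arc-length functional: J[y] = ∫ sqrt(1 + (y')^2) dx.
Lagrangian L = sqrt(1 + (y')^2) has no explicit y dependence, so ∂L/∂y = 0 and the Euler-Lagrange equation gives
    d/dx( y' / sqrt(1 + (y')^2) ) = 0  ⇒  y' / sqrt(1 + (y')^2) = const.
Hence y' is constant, so y(x) is affine.
Fitting the endpoints (-5, 0) and (7, 3):
    slope m = (3 − 0) / (7 − (-5)) = 1/4,
    intercept c = 0 − m·(-5) = 5/4.
Extremal: y(x) = (1/4) x + 5/4.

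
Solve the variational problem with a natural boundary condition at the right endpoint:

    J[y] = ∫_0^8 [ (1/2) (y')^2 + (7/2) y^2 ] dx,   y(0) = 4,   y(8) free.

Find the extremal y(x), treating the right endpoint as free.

The Lagrangian L = (1/2) (y')^2 + (7/2) y^2 gives
    ∂L/∂y = 7 y,   ∂L/∂y' = y'.
Euler-Lagrange: y'' − 7 y = 0.
With k = sqrt(7), the general solution is
    y(x) = A cosh(sqrt(7) x) + B sinh(sqrt(7) x).
Fixed left endpoint y(0) = 4 ⇒ A = 4.
The right endpoint x = 8 is free, so the natural (transversality) condition is ∂L/∂y' |_{x=8} = 0, i.e. y'(8) = 0.
Compute y'(x) = A k sinh(k x) + B k cosh(k x), so
    y'(8) = A k sinh(k·8) + B k cosh(k·8) = 0
    ⇒ B = −A tanh(k·8) = − 4 tanh(sqrt(7)·8).
Therefore the extremal is
    y(x) = 4 cosh(sqrt(7) x) − 4 tanh(sqrt(7)·8) sinh(sqrt(7) x).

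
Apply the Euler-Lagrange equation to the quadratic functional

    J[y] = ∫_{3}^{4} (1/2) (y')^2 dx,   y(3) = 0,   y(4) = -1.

The Lagrangian is L = (1/2) (y')^2.
Compute ∂L/∂y = 0, ∂L/∂y' = y'.
The Euler-Lagrange equation d/dx(∂L/∂y') − ∂L/∂y = 0 reduces to
    y'' = 0.
Its general solution is
    y(x) = A x + B,
with A, B fixed by the endpoint conditions.
Applying the endpoint conditions y(3) = 0 and y(4) = -1: solve A·3 + B = 0 and A·4 + B = -1. Subtracting gives A(4 − 3) = -1 − 0, so A = -1, and B = 0 − A·3 = 3. Therefore
    y(x) = -x + 3.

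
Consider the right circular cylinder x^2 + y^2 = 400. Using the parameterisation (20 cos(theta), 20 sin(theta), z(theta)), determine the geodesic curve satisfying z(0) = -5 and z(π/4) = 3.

Parameterise the cylinder of radius R = 20 as
    r(θ) = (20 cos θ, 20 sin θ, z(θ)).
The arc-length element is
    ds = sqrt(400 + (dz/dθ)^2) dθ,
so the Lagrangian is L = sqrt(400 + z'^2).
L depends on z' only, not on z or θ, so ∂L/∂z = 0 and
    ∂L/∂z' = z' / sqrt(400 + z'^2).
The Euler-Lagrange equation gives
    d/dθ( z' / sqrt(400 + z'^2) ) = 0,
so z' is constant. Integrating once:
    z(θ) = a θ + b,
a helix on the cylinder (a straight line when the cylinder is unrolled). The constants a, b are determined by the endpoint conditions.
With endpoint conditions z(0) = -5 and z(π/4) = 3: from z(0) = b we get b = -5, and a·π/4 + -5 = 3 gives a = 32/π, so
    z(θ) = (32/π) θ − 5.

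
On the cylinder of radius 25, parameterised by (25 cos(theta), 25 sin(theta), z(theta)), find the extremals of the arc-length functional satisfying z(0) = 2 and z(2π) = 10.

Parameterise the cylinder of radius R = 25 as
    r(θ) = (25 cos θ, 25 sin θ, z(θ)).
The arc-length element is
    ds = sqrt(625 + (dz/dθ)^2) dθ,
so the Lagrangian is L = sqrt(625 + z'^2).
L depends on z' only, not on z or θ, so ∂L/∂z = 0 and
    ∂L/∂z' = z' / sqrt(625 + z'^2).
The Euler-Lagrange equation gives
    d/dθ( z' / sqrt(625 + z'^2) ) = 0,
so z' is constant. Integrating once:
    z(θ) = a θ + b,
a helix on the cylinder (a straight line when the cylinder is unrolled). The constants a, b are determined by the endpoint conditions.
With endpoint conditions z(0) = 2 and z(2π) = 10: from z(0) = b we get b = 2, and a·2π + 2 = 10 gives a = 4/π, so
    z(θ) = (4/π) θ + 2.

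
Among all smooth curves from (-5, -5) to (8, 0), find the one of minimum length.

Arc-length functional: J[y] = ∫ sqrt(1 + (y')^2) dx.
Lagrangian L = sqrt(1 + (y')^2) has no explicit y dependence, so ∂L/∂y = 0 and the Euler-Lagrange equation gives
    d/dx( y' / sqrt(1 + (y')^2) ) = 0  ⇒  y' / sqrt(1 + (y')^2) = const.
Hence y' is constant, so y(x) is affine.
Fitting the endpoints (-5, -5) and (8, 0):
    slope m = (0 − (-5)) / (8 − (-5)) = 5/13,
    intercept c = (-5) − m·(-5) = -40/13.
Extremal: y(x) = (5/13) x - 40/13.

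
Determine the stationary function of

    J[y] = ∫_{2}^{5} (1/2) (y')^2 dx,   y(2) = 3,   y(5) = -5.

The Lagrangian is L = (1/2) (y')^2.
Compute ∂L/∂y = 0, ∂L/∂y' = y'.
The Euler-Lagrange equation d/dx(∂L/∂y') − ∂L/∂y = 0 reduces to
    y'' = 0.
Its general solution is
    y(x) = A x + B,
with A, B fixed by the endpoint conditions.
Applying the endpoint conditions y(2) = 3 and y(5) = -5: solve A·2 + B = 3 and A·5 + B = -5. Subtracting gives A(5 − 2) = -5 − 3, so A = -8/3, and B = 3 − A·2 = 25/3. Therefore
    y(x) = (-8/3) x + 25/3.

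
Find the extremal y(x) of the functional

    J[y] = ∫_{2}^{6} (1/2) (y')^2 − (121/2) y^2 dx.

The Lagrangian is L = (1/2) (y')^2 − (121/2) y^2.
Compute ∂L/∂y = -121y, ∂L/∂y' = y'.
The Euler-Lagrange equation d/dx(∂L/∂y') − ∂L/∂y = 0 reduces to
    y'' + 121 y = 0.
Its general solution is
    y(x) = A sin(11x) + B cos(11x),
with A, B fixed by the endpoint conditions.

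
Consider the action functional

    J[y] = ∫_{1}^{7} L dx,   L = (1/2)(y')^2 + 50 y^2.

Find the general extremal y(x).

The Lagrangian is L = (1/2)(y')^2 + 50 y^2.
∂L/∂y = 100y.
∂L/∂y' = y'.
The Euler-Lagrange equation d/dx(∂L/∂y') − ∂L/∂y = 0 becomes:
    y'' - 100 y = 0
General solution: y(x) = A e^(10x) + B e^(-10x), where A and B are arbitrary constants fixed by the endpoint conditions.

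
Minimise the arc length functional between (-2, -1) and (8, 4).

Arc-length functional: J[y] = ∫ sqrt(1 + (y')^2) dx.
Lagrangian L = sqrt(1 + (y')^2) has no explicit y dependence, so ∂L/∂y = 0 and the Euler-Lagrange equation gives
    d/dx( y' / sqrt(1 + (y')^2) ) = 0  ⇒  y' / sqrt(1 + (y')^2) = const.
Hence y' is constant, so y(x) is affine.
Fitting the endpoints (-2, -1) and (8, 4):
    slope m = (4 − (-1)) / (8 − (-2)) = 1/2,
    intercept c = (-1) − m·(-2) = 0.
Extremal: y(x) = (1/2) x.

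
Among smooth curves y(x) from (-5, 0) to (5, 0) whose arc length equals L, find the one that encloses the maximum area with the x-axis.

Set up the augmented Lagrangian using a multiplier λ for the length constraint:
    F(y, y') = y − λ sqrt(1 + y'^2).
F has no explicit x dependence, so the Beltrami identity yields a first integral
    F − y' ∂F/∂y' = C.
Compute ∂F/∂y' = −λ y' / sqrt(1 + y'^2). Then
    y − λ sqrt(1 + y'^2) + λ y'^2 / sqrt(1 + y'^2) = C
    ⇒  y − λ / sqrt(1 + y'^2) = C.
Solving for y' and integrating gives
    (x − a)^2 + (y − b)^2 = λ^2,
a circular arc of radius λ. The constants a, b are determined by the endpoint conditions y(-5) = y(5) = 0, and λ is fixed implicitly by the length constraint
    ∫_{-5}^{5} sqrt(1 + y'^2) dx = L.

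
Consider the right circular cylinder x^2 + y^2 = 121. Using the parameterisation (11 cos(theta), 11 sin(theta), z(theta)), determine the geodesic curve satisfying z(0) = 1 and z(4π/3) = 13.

Parameterise the cylinder of radius R = 11 as
    r(θ) = (11 cos θ, 11 sin θ, z(θ)).
The arc-length element is
    ds = sqrt(121 + (dz/dθ)^2) dθ,
so the Lagrangian is L = sqrt(121 + z'^2).
L depends on z' only, not on z or θ, so ∂L/∂z = 0 and
    ∂L/∂z' = z' / sqrt(121 + z'^2).
The Euler-Lagrange equation gives
    d/dθ( z' / sqrt(121 + z'^2) ) = 0,
so z' is constant. Integrating once:
    z(θ) = a θ + b,
a helix on the cylinder (a straight line when the cylinder is unrolled). The constants a, b are determined by the endpoint conditions.
With endpoint conditions z(0) = 1 and z(4π/3) = 13: from z(0) = b we get b = 1, and a·4π/3 + 1 = 13 gives a = 9/π, so
    z(θ) = (9/π) θ + 1.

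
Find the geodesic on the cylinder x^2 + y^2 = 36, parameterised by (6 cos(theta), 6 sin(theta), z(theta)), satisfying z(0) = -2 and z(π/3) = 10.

Parameterise the cylinder of radius R = 6 as
    r(θ) = (6 cos θ, 6 sin θ, z(θ)).
The arc-length element is
    ds = sqrt(36 + (dz/dθ)^2) dθ,
so the Lagrangian is L = sqrt(36 + z'^2).
L depends on z' only, not on z or θ, so ∂L/∂z = 0 and
    ∂L/∂z' = z' / sqrt(36 + z'^2).
The Euler-Lagrange equation gives
    d/dθ( z' / sqrt(36 + z'^2) ) = 0,
so z' is constant. Integrating once:
    z(θ) = a θ + b,
a helix on the cylinder (a straight line when the cylinder is unrolled). The constants a, b are determined by the endpoint conditions.
With endpoint conditions z(0) = -2 and z(π/3) = 10: from z(0) = b we get b = -2, and a·π/3 + -2 = 10 gives a = 36/π, so
    z(θ) = (36/π) θ − 2.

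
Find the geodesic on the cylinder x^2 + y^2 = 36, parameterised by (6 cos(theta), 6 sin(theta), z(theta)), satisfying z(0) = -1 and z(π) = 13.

Parameterise the cylinder of radius R = 6 as
    r(θ) = (6 cos θ, 6 sin θ, z(θ)).
The arc-length element is
    ds = sqrt(36 + (dz/dθ)^2) dθ,
so the Lagrangian is L = sqrt(36 + z'^2).
L depends on z' only, not on z or θ, so ∂L/∂z = 0 and
    ∂L/∂z' = z' / sqrt(36 + z'^2).
The Euler-Lagrange equation gives
    d/dθ( z' / sqrt(36 + z'^2) ) = 0,
so z' is constant. Integrating once:
    z(θ) = a θ + b,
a helix on the cylinder (a straight line when the cylinder is unrolled). The constants a, b are determined by the endpoint conditions.
With endpoint conditions z(0) = -1 and z(π) = 13: from z(0) = b we get b = -1, and a·π + -1 = 13 gives a = 14/π, so
    z(θ) = (14/π) θ − 1.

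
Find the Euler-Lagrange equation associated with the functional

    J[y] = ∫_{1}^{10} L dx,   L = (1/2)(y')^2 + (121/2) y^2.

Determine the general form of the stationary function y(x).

The Lagrangian is L = (1/2)(y')^2 + (121/2) y^2.
∂L/∂y = 121y.
∂L/∂y' = y'.
The Euler-Lagrange equation d/dx(∂L/∂y') − ∂L/∂y = 0 becomes:
    y'' - 121 y = 0
General solution: y(x) = A e^(11x) + B e^(-11x), where A and B are arbitrary constants fixed by the endpoint conditions.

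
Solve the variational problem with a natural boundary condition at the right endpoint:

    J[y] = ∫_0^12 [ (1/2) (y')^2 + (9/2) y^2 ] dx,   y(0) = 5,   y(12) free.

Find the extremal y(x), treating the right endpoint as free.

The Lagrangian L = (1/2) (y')^2 + (9/2) y^2 gives
    ∂L/∂y = 9 y,   ∂L/∂y' = y'.
Euler-Lagrange: y'' − 9 y = 0.
With k = 3, the general solution is
    y(x) = A cosh(3 x) + B sinh(3 x).
Fixed left endpoint y(0) = 5 ⇒ A = 5.
The right endpoint x = 12 is free, so the natural (transversality) condition is ∂L/∂y' |_{x=12} = 0, i.e. y'(12) = 0.
Compute y'(x) = A k sinh(k x) + B k cosh(k x), so
    y'(12) = A k sinh(k·12) + B k cosh(k·12) = 0
    ⇒ B = −A tanh(k·12) = − 5 tanh(3·12).
Therefore the extremal is
    y(x) = 5 cosh(3 x) − 5 tanh(3·12) sinh(3 x).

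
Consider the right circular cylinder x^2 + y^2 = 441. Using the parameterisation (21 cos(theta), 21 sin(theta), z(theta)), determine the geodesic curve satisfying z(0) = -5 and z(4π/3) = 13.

Parameterise the cylinder of radius R = 21 as
    r(θ) = (21 cos θ, 21 sin θ, z(θ)).
The arc-length element is
    ds = sqrt(441 + (dz/dθ)^2) dθ,
so the Lagrangian is L = sqrt(441 + z'^2).
L depends on z' only, not on z or θ, so ∂L/∂z = 0 and
    ∂L/∂z' = z' / sqrt(441 + z'^2).
The Euler-Lagrange equation gives
    d/dθ( z' / sqrt(441 + z'^2) ) = 0,
so z' is constant. Integrating once:
    z(θ) = a θ + b,
a helix on the cylinder (a straight line when the cylinder is unrolled). The constants a, b are determined by the endpoint conditions.
With endpoint conditions z(0) = -5 and z(4π/3) = 13: from z(0) = b we get b = -5, and a·4π/3 + -5 = 13 gives a = 27/(2π), so
    z(θ) = (27/(2π)) θ − 5.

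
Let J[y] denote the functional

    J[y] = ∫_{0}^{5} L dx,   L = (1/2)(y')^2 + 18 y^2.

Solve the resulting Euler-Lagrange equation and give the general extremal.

The Lagrangian is L = (1/2)(y')^2 + 18 y^2.
∂L/∂y = 36y.
∂L/∂y' = y'.
The Euler-Lagrange equation d/dx(∂L/∂y') − ∂L/∂y = 0 becomes:
    y'' - 36 y = 0
General solution: y(x) = A e^(6x) + B e^(-6x), where A and B are arbitrary constants fixed by the endpoint conditions.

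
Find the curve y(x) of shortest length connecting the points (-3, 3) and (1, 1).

Arc-length functional: J[y] = ∫ sqrt(1 + (y')^2) dx.
Lagrangian L = sqrt(1 + (y')^2) has no explicit y dependence, so ∂L/∂y = 0 and the Euler-Lagrange equation gives
    d/dx( y' / sqrt(1 + (y')^2) ) = 0  ⇒  y' / sqrt(1 + (y')^2) = const.
Hence y' is constant, so y(x) is affine.
Fitting the endpoints (-3, 3) and (1, 1):
    slope m = (1 − 3) / (1 − (-3)) = -1/2,
    intercept c = 3 − m·(-3) = 3/2.
Extremal: y(x) = (-1/2) x + 3/2.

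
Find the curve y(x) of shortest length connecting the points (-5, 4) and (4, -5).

Arc-length functional: J[y] = ∫ sqrt(1 + (y')^2) dx.
Lagrangian L = sqrt(1 + (y')^2) has no explicit y dependence, so ∂L/∂y = 0 and the Euler-Lagrange equation gives
    d/dx( y' / sqrt(1 + (y')^2) ) = 0  ⇒  y' / sqrt(1 + (y')^2) = const.
Hence y' is constant, so y(x) is affine.
Fitting the endpoints (-5, 4) and (4, -5):
    slope m = ((-5) − 4) / (4 − (-5)) = -1,
    intercept c = 4 − m·(-5) = -1.
Extremal: y(x) = -x - 1.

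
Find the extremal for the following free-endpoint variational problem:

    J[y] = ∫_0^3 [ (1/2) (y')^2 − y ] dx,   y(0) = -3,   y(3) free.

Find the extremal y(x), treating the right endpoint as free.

The Lagrangian L = (1/2) (y')^2 − y gives
    ∂L/∂y = −1,   ∂L/∂y' = y'.
Euler-Lagrange: d/dx(y') − (−1) = 0, i.e. y'' + 1 = 0, so
    y(x) = −(1/2) x^2 + C1 x + C2.
Fixed left endpoint y(0) = -3 ⇒ C2 = -3.
The right endpoint x = 3 is free, so the natural (transversality) condition is ∂L/∂y' |_{x=3} = 0, i.e. y'(3) = 0.
Compute y'(x) = −1 x + C1, so y'(3) = −3 + C1 = 0 ⇒ C1 = 3.
Therefore the extremal is
    y(x) = −x^2/2 + 3 x − 3.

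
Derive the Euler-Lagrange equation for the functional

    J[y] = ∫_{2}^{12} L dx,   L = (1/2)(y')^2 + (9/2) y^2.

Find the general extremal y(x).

The Lagrangian is L = (1/2)(y')^2 + (9/2) y^2.
∂L/∂y = 9y.
∂L/∂y' = y'.
The Euler-Lagrange equation d/dx(∂L/∂y') − ∂L/∂y = 0 becomes:
    y'' - 9 y = 0
General solution: y(x) = A e^(3x) + B e^(-3x), where A and B are arbitrary constants fixed by the endpoint conditions.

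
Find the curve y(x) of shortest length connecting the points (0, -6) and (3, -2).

Arc-length functional: J[y] = ∫ sqrt(1 + (y')^2) dx.
Lagrangian L = sqrt(1 + (y')^2) has no explicit y dependence, so ∂L/∂y = 0 and the Euler-Lagrange equation gives
    d/dx( y' / sqrt(1 + (y')^2) ) = 0  ⇒  y' / sqrt(1 + (y')^2) = const.
Hence y' is constant, so y(x) is affine.
Fitting the endpoints (0, -6) and (3, -2):
    slope m = ((-2) − (-6)) / (3 − 0) = 4/3,
    intercept c = (-6) − m·0 = -6.
Extremal: y(x) = (4/3) x - 6.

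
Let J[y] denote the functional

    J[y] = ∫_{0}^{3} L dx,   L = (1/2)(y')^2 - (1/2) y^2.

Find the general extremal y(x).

The Lagrangian is L = (1/2)(y')^2 - (1/2) y^2.
∂L/∂y = -y.
∂L/∂y' = y'.
The Euler-Lagrange equation d/dx(∂L/∂y') − ∂L/∂y = 0 becomes:
    y'' + y = 0
General solution: y(x) = A sin(x) + B cos(x), where A and B are arbitrary constants fixed by the endpoint conditions.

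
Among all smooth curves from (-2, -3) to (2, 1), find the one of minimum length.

Arc-length functional: J[y] = ∫ sqrt(1 + (y')^2) dx.
Lagrangian L = sqrt(1 + (y')^2) has no explicit y dependence, so ∂L/∂y = 0 and the Euler-Lagrange equation gives
    d/dx( y' / sqrt(1 + (y')^2) ) = 0  ⇒  y' / sqrt(1 + (y')^2) = const.
Hence y' is constant, so y(x) is affine.
Fitting the endpoints (-2, -3) and (2, 1):
    slope m = (1 − (-3)) / (2 − (-2)) = 1,
    intercept c = (-3) − m·(-2) = -1.
Extremal: y(x) = x - 1.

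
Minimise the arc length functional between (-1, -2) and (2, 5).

Arc-length functional: J[y] = ∫ sqrt(1 + (y')^2) dx.
Lagrangian L = sqrt(1 + (y')^2) has no explicit y dependence, so ∂L/∂y = 0 and the Euler-Lagrange equation gives
    d/dx( y' / sqrt(1 + (y')^2) ) = 0  ⇒  y' / sqrt(1 + (y')^2) = const.
Hence y' is constant, so y(x) is affine.
Fitting the endpoints (-1, -2) and (2, 5):
    slope m = (5 − (-2)) / (2 − (-1)) = 7/3,
    intercept c = (-2) − m·(-1) = 1/3.
Extremal: y(x) = (7/3) x + 1/3.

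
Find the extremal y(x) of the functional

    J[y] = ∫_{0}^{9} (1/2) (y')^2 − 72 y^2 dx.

The Lagrangian is L = (1/2) (y')^2 − 72 y^2.
Compute ∂L/∂y = -144y, ∂L/∂y' = y'.
The Euler-Lagrange equation d/dx(∂L/∂y') − ∂L/∂y = 0 reduces to
    y'' + 144 y = 0.
Its general solution is
    y(x) = A sin(12x) + B cos(12x),
with A, B fixed by the endpoint conditions.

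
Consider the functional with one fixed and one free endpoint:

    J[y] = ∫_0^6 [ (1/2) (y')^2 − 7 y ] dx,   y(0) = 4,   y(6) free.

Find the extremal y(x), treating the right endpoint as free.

The Lagrangian L = (1/2) (y')^2 − 7 y gives
    ∂L/∂y = −7,   ∂L/∂y' = y'.
Euler-Lagrange: d/dx(y') − (−7) = 0, i.e. y'' + 7 = 0, so
    y(x) = −(7/2) x^2 + C1 x + C2.
Fixed left endpoint y(0) = 4 ⇒ C2 = 4.
The right endpoint x = 6 is free, so the natural (transversality) condition is ∂L/∂y' |_{x=6} = 0, i.e. y'(6) = 0.
Compute y'(x) = −7 x + C1, so y'(6) = −42 + C1 = 0 ⇒ C1 = 42.
Therefore the extremal is
    y(x) = −(7/2) x^2 + 42 x + 4.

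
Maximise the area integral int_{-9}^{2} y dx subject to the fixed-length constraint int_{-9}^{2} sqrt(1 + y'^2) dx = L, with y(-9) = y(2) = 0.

Set up the augmented Lagrangian using a multiplier λ for the length constraint:
    F(y, y') = y − λ sqrt(1 + y'^2).
F has no explicit x dependence, so the Beltrami identity yields a first integral
    F − y' ∂F/∂y' = C.
Compute ∂F/∂y' = −λ y' / sqrt(1 + y'^2). Then
    y − λ sqrt(1 + y'^2) + λ y'^2 / sqrt(1 + y'^2) = C
    ⇒  y − λ / sqrt(1 + y'^2) = C.
Solving for y' and integrating gives
    (x − a)^2 + (y − b)^2 = λ^2,
a circular arc of radius λ. The constants a, b are determined by the endpoint conditions y(-9) = y(2) = 0, and λ is fixed implicitly by the length constraint
    ∫_{-9}^{2} sqrt(1 + y'^2) dx = L.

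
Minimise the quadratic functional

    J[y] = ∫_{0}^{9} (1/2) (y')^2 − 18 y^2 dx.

The Lagrangian is L = (1/2) (y')^2 − 18 y^2.
Compute ∂L/∂y = -36y, ∂L/∂y' = y'.
The Euler-Lagrange equation d/dx(∂L/∂y') − ∂L/∂y = 0 reduces to
    y'' + 36 y = 0.
Its general solution is
    y(x) = A sin(6x) + B cos(6x),
with A, B fixed by the endpoint conditions.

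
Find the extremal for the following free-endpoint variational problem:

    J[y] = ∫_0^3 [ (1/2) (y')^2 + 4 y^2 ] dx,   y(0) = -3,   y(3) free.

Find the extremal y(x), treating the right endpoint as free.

The Lagrangian L = (1/2) (y')^2 + 4 y^2 gives
    ∂L/∂y = 8 y,   ∂L/∂y' = y'.
Euler-Lagrange: y'' − 8 y = 0.
With k = sqrt(8), the general solution is
    y(x) = A cosh(sqrt(8) x) + B sinh(sqrt(8) x).
Fixed left endpoint y(0) = -3 ⇒ A = -3.
The right endpoint x = 3 is free, so the natural (transversality) condition is ∂L/∂y' |_{x=3} = 0, i.e. y'(3) = 0.
Compute y'(x) = A k sinh(k x) + B k cosh(k x), so
    y'(3) = A k sinh(k·3) + B k cosh(k·3) = 0
    ⇒ B = −A tanh(k·3) = 3 tanh(sqrt(8)·3).
Therefore the extremal is
    y(x) = −3 cosh(sqrt(8) x) + 3 tanh(sqrt(8)·3) sinh(sqrt(8) x).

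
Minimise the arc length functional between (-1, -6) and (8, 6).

Arc-length functional: J[y] = ∫ sqrt(1 + (y')^2) dx.
Lagrangian L = sqrt(1 + (y')^2) has no explicit y dependence, so ∂L/∂y = 0 and the Euler-Lagrange equation gives
    d/dx( y' / sqrt(1 + (y')^2) ) = 0  ⇒  y' / sqrt(1 + (y')^2) = const.
Hence y' is constant, so y(x) is affine.
Fitting the endpoints (-1, -6) and (8, 6):
    slope m = (6 − (-6)) / (8 − (-1)) = 4/3,
    intercept c = (-6) − m·(-1) = -14/3.
Extremal: y(x) = (4/3) x - 14/3.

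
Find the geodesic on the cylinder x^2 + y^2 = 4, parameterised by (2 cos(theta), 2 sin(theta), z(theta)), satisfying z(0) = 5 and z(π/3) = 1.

Parameterise the cylinder of radius R = 2 as
    r(θ) = (2 cos θ, 2 sin θ, z(θ)).
The arc-length element is
    ds = sqrt(4 + (dz/dθ)^2) dθ,
so the Lagrangian is L = sqrt(4 + z'^2).
L depends on z' only, not on z or θ, so ∂L/∂z = 0 and
    ∂L/∂z' = z' / sqrt(4 + z'^2).
The Euler-Lagrange equation gives
    d/dθ( z' / sqrt(4 + z'^2) ) = 0,
so z' is constant. Integrating once:
    z(θ) = a θ + b,
a helix on the cylinder (a straight line when the cylinder is unrolled). The constants a, b are determined by the endpoint conditions.
With endpoint conditions z(0) = 5 and z(π/3) = 1: from z(0) = b we get b = 5, and a·π/3 + 5 = 1 gives a = -12/π, so
    z(θ) = (-12/π) θ + 5.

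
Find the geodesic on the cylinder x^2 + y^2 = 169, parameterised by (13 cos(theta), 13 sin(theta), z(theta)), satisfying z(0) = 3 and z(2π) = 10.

Parameterise the cylinder of radius R = 13 as
    r(θ) = (13 cos θ, 13 sin θ, z(θ)).
The arc-length element is
    ds = sqrt(169 + (dz/dθ)^2) dθ,
so the Lagrangian is L = sqrt(169 + z'^2).
L depends on z' only, not on z or θ, so ∂L/∂z = 0 and
    ∂L/∂z' = z' / sqrt(169 + z'^2).
The Euler-Lagrange equation gives
    d/dθ( z' / sqrt(169 + z'^2) ) = 0,
so z' is constant. Integrating once:
    z(θ) = a θ + b,
a helix on the cylinder (a straight line when the cylinder is unrolled). The constants a, b are determined by the endpoint conditions.
With endpoint conditions z(0) = 3 and z(2π) = 10: from z(0) = b we get b = 3, and a·2π + 3 = 10 gives a = 7/(2π), so
    z(θ) = (7/(2π)) θ + 3.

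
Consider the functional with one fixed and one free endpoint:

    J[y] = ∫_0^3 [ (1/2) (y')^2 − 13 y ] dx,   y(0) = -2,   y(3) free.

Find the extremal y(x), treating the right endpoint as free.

The Lagrangian L = (1/2) (y')^2 − 13 y gives
    ∂L/∂y = −13,   ∂L/∂y' = y'.
Euler-Lagrange: d/dx(y') − (−13) = 0, i.e. y'' + 13 = 0, so
    y(x) = −(13/2) x^2 + C1 x + C2.
Fixed left endpoint y(0) = -2 ⇒ C2 = -2.
The right endpoint x = 3 is free, so the natural (transversality) condition is ∂L/∂y' |_{x=3} = 0, i.e. y'(3) = 0.
Compute y'(x) = −13 x + C1, so y'(3) = −39 + C1 = 0 ⇒ C1 = 39.
Therefore the extremal is
    y(x) = −(13/2) x^2 + 39 x − 2.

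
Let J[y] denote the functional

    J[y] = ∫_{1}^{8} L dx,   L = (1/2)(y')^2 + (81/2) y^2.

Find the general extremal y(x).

The Lagrangian is L = (1/2)(y')^2 + (81/2) y^2.
∂L/∂y = 81y.
∂L/∂y' = y'.
The Euler-Lagrange equation d/dx(∂L/∂y') − ∂L/∂y = 0 becomes:
    y'' - 81 y = 0
General solution: y(x) = A e^(9x) + B e^(-9x), where A and B are arbitrary constants fixed by the endpoint conditions.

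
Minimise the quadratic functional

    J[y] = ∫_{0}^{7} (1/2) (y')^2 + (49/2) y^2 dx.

The Lagrangian is L = (1/2) (y')^2 + (49/2) y^2.
Compute ∂L/∂y = 49y, ∂L/∂y' = y'.
The Euler-Lagrange equation d/dx(∂L/∂y') − ∂L/∂y = 0 reduces to
    y'' − 49 y = 0.
Its general solution is
    y(x) = A e^(7x) + B e^(−7x),
with A, B fixed by the endpoint conditions.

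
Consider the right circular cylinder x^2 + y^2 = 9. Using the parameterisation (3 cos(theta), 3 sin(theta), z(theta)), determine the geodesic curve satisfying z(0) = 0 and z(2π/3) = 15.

Parameterise the cylinder of radius R = 3 as
    r(θ) = (3 cos θ, 3 sin θ, z(θ)).
The arc-length element is
    ds = sqrt(9 + (dz/dθ)^2) dθ,
so the Lagrangian is L = sqrt(9 + z'^2).
L depends on z' only, not on z or θ, so ∂L/∂z = 0 and
    ∂L/∂z' = z' / sqrt(9 + z'^2).
The Euler-Lagrange equation gives
    d/dθ( z' / sqrt(9 + z'^2) ) = 0,
so z' is constant. Integrating once:
    z(θ) = a θ + b,
a helix on the cylinder (a straight line when the cylinder is unrolled). The constants a, b are determined by the endpoint conditions.
With endpoint conditions z(0) = 0 and z(2π/3) = 15: from z(0) = b we get b = 0, and a·2π/3 + 0 = 15 gives a = 45/(2π), so
    z(θ) = (45/(2π)) θ.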